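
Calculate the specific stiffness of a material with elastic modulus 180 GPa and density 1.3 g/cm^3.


Specific stiffness = E/rho = 180/1.3 = 138.5 GPa/(g/cm^3)

138.5 GPa/(g/cm^3)


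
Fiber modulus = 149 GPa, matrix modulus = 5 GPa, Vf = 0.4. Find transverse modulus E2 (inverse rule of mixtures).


1/E2 = Vf/Ef + (1-Vf)/Em = 0.4/149 + 0.6/5
E2 = 8.15 GPa

8.15 GPa


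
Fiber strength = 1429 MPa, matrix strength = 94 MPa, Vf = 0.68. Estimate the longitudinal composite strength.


sigma_1 = sigma_f*Vf + sigma_m*(1-Vf) = 1429*0.68 + 94*0.32 = 1001.8 MPa

1001.8 MPa


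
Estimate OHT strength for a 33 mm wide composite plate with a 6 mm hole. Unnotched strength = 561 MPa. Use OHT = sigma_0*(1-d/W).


OHT = sigma_0*(1-d/W) = 561*(1-6/33) = 459.0 MPa

459.0 MPa


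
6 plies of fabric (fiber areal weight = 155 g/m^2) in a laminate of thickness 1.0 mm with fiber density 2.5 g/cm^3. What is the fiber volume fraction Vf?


Vf = n * FAW / (rho_f * h * 1000) = 6 * 155 / (2.5 * 1.0 * 1000) = 0.372

0.372


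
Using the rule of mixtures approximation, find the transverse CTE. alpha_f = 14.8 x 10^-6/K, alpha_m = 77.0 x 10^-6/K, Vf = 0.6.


alpha_2 = alpha_f*Vf + alpha_m*(1-Vf) = 14.8*0.6 + 77.0*0.4 = 39.7 x 10^-6/K

39.7 x 10^-6/K


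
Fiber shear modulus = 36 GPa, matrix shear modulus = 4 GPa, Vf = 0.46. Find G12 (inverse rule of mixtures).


1/G12 = Vf/Gf + (1-Vf)/Gm = 0.46/36 + 0.54/4
G12 = 6.77 GPa

6.77 GPa


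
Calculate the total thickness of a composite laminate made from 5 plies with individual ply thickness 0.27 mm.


h = n * t_ply = 5 * 0.27 = 1.35 mm

1.35 mm


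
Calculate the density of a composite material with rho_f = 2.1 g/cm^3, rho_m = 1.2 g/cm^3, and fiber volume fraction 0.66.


rho_c = rho_f*Vf + rho_m*(1-Vf) = 2.1*0.66 + 1.2*0.34 = 1.794 g/cm^3

1.794 g/cm^3


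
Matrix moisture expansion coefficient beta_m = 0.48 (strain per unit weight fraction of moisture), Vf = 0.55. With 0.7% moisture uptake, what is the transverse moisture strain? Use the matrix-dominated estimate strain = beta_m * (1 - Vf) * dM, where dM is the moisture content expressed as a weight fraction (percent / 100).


dM = 0.7/100 = 0.007
strain = beta_m * (1-Vf) * dM = 0.48 * 0.45 * 0.007 = 0.001512

0.001512


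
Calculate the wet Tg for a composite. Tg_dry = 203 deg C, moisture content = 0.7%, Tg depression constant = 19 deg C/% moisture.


Tg_wet = Tg_dry - k*moisture = 203 - 19*0.7 = 189.7 deg C

189.7 deg C


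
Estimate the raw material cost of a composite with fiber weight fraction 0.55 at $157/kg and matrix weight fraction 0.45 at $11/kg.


Cost = cost_f*Wf + cost_m*Wm = 157*0.55 + 11*0.45 = $91.3/kg

$91.3/kg


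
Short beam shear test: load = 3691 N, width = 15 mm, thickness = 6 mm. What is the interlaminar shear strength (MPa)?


ILSS = 3F/(4bh) = 3*3691/(4*15*6) = 30.76 MPa

30.76 MPa


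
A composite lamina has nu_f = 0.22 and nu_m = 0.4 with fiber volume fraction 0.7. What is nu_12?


nu_12 = nu_f*Vf + nu_m*(1-Vf) = 0.22*0.7 + 0.4*0.3 = 0.274

0.274


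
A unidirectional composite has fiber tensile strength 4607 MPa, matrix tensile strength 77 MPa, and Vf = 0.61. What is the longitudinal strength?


sigma_1 = sigma_f*Vf + sigma_m*(1-Vf) = 4607*0.61 + 77*0.39 = 2840.3 MPa

2840.3 MPa


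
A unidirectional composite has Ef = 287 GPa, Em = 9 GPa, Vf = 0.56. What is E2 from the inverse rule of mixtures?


1/E2 = Vf/Ef + (1-Vf)/Em = 0.56/287 + 0.44/9
E2 = 19.67 GPa

19.67 GPa


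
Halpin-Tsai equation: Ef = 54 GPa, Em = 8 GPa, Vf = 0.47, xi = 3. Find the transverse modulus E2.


eta = (Ef/Em - 1)/(Ef/Em + xi) = (6.75 - 1)/(6.75 + 3) = 0.5897
E2 = Em*(1+xi*eta*Vf)/(1-eta*Vf) = 20.27 GPa

20.27 GPa


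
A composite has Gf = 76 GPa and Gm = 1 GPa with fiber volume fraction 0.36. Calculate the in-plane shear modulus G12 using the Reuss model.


1/G12 = Vf/Gf + (1-Vf)/Gm = 0.36/76 + 0.64/1
G12 = 1.55 GPa

1.55 GPa


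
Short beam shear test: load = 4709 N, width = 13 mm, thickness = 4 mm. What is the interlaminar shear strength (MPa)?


ILSS = 3F/(4bh) = 3*4709/(4*13*4) = 67.92 MPa

67.92 MPa


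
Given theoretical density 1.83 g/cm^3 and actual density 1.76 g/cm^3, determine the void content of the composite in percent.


Void% = (rho_theo - rho_actual)/rho_theo * 100 = (1.83 - 1.76)/1.83 * 100 = 3.83%

3.83%


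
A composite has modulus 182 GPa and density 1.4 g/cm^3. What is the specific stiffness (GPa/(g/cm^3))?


Specific stiffness = E/rho = 182/1.4 = 130.0 GPa/(g/cm^3)

130.0 GPa/(g/cm^3)


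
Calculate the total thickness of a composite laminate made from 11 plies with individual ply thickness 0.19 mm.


h = n * t_ply = 11 * 0.19 = 2.09 mm

2.09 mm


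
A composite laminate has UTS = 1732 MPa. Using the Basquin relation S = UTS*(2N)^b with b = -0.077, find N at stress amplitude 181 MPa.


N = 0.5 * (S/UTS)^(1/b) = 0.5 * (181/1732)^(1/-0.077) = 2.7386e+12 cycles

2.7386e+12 cycles


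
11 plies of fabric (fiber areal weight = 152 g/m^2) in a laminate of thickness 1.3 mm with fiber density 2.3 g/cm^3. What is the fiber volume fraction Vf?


Vf = n * FAW / (rho_f * h * 1000) = 11 * 152 / (2.3 * 1.3 * 1000) = 0.5592

0.5592


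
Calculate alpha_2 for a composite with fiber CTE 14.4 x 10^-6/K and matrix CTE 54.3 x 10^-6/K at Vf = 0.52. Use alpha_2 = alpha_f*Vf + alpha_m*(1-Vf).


alpha_2 = alpha_f*Vf + alpha_m*(1-Vf) = 14.4*0.52 + 54.3*0.48 = 33.6 x 10^-6/K

33.6 x 10^-6/K


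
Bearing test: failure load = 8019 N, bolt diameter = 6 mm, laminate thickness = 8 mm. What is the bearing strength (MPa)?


sigma_br = F/(d*h) = 8019/(6*8) = 167.1 MPa

167.1 MPa


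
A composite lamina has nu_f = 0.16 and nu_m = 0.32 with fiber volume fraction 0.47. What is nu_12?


nu_12 = nu_f*Vf + nu_m*(1-Vf) = 0.16*0.47 + 0.32*0.53 = 0.2448

0.2448


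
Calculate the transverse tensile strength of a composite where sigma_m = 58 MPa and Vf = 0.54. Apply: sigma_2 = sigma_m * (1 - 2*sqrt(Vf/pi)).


factor = 1 - 2*sqrt(0.54/pi) = 0.1708
sigma_2 = 58 * 0.1708 = 9.91 MPa

9.91 MPa


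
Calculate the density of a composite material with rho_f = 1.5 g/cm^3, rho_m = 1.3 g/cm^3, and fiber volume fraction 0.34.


rho_c = rho_f*Vf + rho_m*(1-Vf) = 1.5*0.34 + 1.3*0.66 = 1.368 g/cm^3

1.368 g/cm^3


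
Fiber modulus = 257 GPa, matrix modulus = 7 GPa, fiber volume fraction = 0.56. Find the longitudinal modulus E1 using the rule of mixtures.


E1 = Ef*Vf + Em*(1-Vf) = 257*0.56 + 7*0.44 = 147.0 GPa

147.0 GPa


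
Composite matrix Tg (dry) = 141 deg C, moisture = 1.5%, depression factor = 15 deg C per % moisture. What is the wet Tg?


Tg_wet = Tg_dry - k*moisture = 141 - 15*1.5 = 118.5 deg C

118.5 deg C


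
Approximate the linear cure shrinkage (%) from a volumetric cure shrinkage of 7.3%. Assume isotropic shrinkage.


Linear shrinkage ≈ vol_shrink/3 = 7.3/3 = 2.433%

2.433%


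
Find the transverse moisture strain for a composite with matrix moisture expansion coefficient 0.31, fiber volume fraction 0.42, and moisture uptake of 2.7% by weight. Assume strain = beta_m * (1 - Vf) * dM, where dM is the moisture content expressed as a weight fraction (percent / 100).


dM = 2.7/100 = 0.027
strain = beta_m * (1-Vf) * dM = 0.31 * 0.58 * 0.027 = 0.0048546

0.0048546


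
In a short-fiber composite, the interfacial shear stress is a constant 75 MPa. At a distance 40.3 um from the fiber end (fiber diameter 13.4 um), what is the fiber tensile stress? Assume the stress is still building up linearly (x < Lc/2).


Force balance: sigma_f * (pi*d^2/4) = tau * (pi*d) * x  ->  sigma_f = 4 * tau * x / d
sigma_f = 4 * 75 * 40.3 / 13.4 = 902.2 MPa

902.2 MPa


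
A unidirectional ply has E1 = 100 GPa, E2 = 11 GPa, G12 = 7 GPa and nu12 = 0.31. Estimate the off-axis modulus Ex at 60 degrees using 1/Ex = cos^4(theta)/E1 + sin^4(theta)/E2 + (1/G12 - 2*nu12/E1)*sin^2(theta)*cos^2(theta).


cos^4(60) = 0.0625, sin^4(60) = 0.5625, sin^2(60)*cos^2(60) = 0.1875
1/G12 - 2*nu12/E1 = 1/7 - 2*0.31/100 = 0.136657 GPa^-1
1/Ex = 0.0625/100 + 0.5625/11 + 0.136657*0.1875 = 0.0773846 GPa^-1
Ex = 12.92 GPa

12.92 GPa


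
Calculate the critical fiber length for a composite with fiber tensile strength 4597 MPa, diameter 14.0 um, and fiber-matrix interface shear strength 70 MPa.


Lc = sigma_f * d / (2 * tau_i) = 4597 * 14.0 / (2 * 70) = 459.7 um

459.7 um


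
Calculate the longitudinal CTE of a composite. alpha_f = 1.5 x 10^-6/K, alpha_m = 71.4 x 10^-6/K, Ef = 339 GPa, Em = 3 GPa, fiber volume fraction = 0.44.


E1 = Ef*Vf + Em*(1-Vf) = 150.84
alpha_1 = (alpha_f*Ef*Vf + alpha_m*Em*(1-Vf))/E1 = 2.28 x 10^-6/K

2.28 x 10^-6/K


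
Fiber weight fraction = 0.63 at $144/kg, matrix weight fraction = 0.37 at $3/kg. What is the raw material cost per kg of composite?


Cost = cost_f*Wf + cost_m*Wm = 144*0.63 + 3*0.37 = $91.83/kg

$91.83/kg


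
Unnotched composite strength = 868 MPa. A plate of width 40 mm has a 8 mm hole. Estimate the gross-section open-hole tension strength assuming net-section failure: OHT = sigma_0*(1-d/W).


OHT = sigma_0*(1-d/W) = 868*(1-8/40) = 694.4 MPa

694.4 MPa


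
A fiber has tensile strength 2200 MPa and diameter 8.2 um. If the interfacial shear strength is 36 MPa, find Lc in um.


Lc = sigma_f * d / (2 * tau_i) = 2200 * 8.2 / (2 * 36) = 250.6 um

250.6 um


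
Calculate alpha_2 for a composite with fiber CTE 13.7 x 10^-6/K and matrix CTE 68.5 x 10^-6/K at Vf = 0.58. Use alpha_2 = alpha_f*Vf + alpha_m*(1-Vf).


alpha_2 = alpha_f*Vf + alpha_m*(1-Vf) = 13.7*0.58 + 68.5*0.42 = 36.7 x 10^-6/K

36.7 x 10^-6/K


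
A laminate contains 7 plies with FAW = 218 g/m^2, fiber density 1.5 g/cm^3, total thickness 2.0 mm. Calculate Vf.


Vf = n * FAW / (rho_f * h * 1000) = 7 * 218 / (1.5 * 2.0 * 1000) = 0.5087

0.5087


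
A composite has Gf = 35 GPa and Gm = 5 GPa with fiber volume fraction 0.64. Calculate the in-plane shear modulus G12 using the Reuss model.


1/G12 = Vf/Gf + (1-Vf)/Gm = 0.64/35 + 0.36/5
G12 = 11.08 GPa

11.08 GPa


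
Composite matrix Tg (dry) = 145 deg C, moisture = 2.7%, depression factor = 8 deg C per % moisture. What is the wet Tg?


Tg_wet = Tg_dry - k*moisture = 145 - 8*2.7 = 123.4 deg C

123.4 deg C


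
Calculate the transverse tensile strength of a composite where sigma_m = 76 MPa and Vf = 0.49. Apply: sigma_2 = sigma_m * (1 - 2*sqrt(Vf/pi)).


factor = 1 - 2*sqrt(0.49/pi) = 0.2101
sigma_2 = 76 * 0.2101 = 15.97 MPa

15.97 MPa


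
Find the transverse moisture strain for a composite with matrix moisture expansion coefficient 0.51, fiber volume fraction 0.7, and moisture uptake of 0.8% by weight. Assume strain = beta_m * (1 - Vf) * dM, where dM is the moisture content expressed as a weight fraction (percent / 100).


dM = 0.8/100 = 0.008
strain = beta_m * (1-Vf) * dM = 0.51 * 0.3 * 0.008 = 0.001224

0.001224


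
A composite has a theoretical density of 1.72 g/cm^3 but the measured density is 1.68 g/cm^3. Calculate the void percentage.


Void% = (rho_theo - rho_actual)/rho_theo * 100 = (1.72 - 1.68)/1.72 * 100 = 2.33%

2.33%


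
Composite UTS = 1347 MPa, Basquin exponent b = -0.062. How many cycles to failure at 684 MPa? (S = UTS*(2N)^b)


N = 0.5 * (S/UTS)^(1/b) = 0.5 * (684/1347)^(1/-0.062) = 27920.9110 cycles

27920.9110 cycles


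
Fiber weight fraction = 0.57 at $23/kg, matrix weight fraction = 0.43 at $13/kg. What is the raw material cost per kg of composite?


Cost = cost_f*Wf + cost_m*Wm = 23*0.57 + 13*0.43 = $18.7/kg

$18.7/kg


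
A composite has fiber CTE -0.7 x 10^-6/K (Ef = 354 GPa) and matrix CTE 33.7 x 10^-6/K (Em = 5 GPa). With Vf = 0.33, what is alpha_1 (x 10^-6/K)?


E1 = Ef*Vf + Em*(1-Vf) = 120.17
alpha_1 = (alpha_f*Ef*Vf + alpha_m*Em*(1-Vf))/E1 = 0.26 x 10^-6/K

0.26 x 10^-6/K


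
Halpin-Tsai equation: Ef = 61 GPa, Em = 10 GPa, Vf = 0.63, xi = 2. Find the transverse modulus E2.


eta = (Ef/Em - 1)/(Ef/Em + xi) = (6.1 - 1)/(6.1 + 2) = 0.6296
E2 = Em*(1+xi*eta*Vf)/(1-eta*Vf) = 29.72 GPa

29.72 GPa


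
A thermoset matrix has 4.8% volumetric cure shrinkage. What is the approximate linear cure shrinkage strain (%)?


Linear shrinkage ≈ vol_shrink/3 = 4.8/3 = 1.6%

1.6%


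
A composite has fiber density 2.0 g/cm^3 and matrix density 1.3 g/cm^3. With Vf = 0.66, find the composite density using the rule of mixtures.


rho_c = rho_f*Vf + rho_m*(1-Vf) = 2.0*0.66 + 1.3*0.34 = 1.762 g/cm^3

1.762 g/cm^3


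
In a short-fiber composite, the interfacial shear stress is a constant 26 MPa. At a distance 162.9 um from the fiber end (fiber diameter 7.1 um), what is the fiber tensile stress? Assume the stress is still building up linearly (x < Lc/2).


Force balance: sigma_f * (pi*d^2/4) = tau * (pi*d) * x  ->  sigma_f = 4 * tau * x / d
sigma_f = 4 * 26 * 162.9 / 7.1 = 2386.1 MPa

2386.1 MPa


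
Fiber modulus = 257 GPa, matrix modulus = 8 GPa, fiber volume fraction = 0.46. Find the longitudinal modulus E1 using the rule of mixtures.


E1 = Ef*Vf + Em*(1-Vf) = 257*0.46 + 8*0.54 = 122.54 GPa

122.54 GPa


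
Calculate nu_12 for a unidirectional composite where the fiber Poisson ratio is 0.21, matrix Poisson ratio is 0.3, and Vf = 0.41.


nu_12 = nu_f*Vf + nu_m*(1-Vf) = 0.21*0.41 + 0.3*0.59 = 0.2631

0.2631


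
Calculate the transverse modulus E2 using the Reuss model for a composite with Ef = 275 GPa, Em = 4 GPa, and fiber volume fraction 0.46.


1/E2 = Vf/Ef + (1-Vf)/Em = 0.46/275 + 0.54/4
E2 = 7.32 GPa

7.32 GPa


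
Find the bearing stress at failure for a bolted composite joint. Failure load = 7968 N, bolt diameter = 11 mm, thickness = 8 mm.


sigma_br = F/(d*h) = 7968/(11*8) = 90.5 MPa

90.5 MPa


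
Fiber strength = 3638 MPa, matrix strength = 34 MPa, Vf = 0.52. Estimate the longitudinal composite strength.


sigma_1 = sigma_f*Vf + sigma_m*(1-Vf) = 3638*0.52 + 34*0.48 = 1908.1 MPa

1908.1 MPa


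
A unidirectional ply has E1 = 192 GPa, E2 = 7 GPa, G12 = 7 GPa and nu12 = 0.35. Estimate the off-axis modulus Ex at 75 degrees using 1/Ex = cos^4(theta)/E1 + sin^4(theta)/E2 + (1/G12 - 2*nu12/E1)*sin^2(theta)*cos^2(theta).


cos^4(75) = 0.004487, sin^4(75) = 0.870513, sin^2(75)*cos^2(75) = 0.0625
1/G12 - 2*nu12/E1 = 1/7 - 2*0.35/192 = 0.139211 GPa^-1
1/Ex = 0.004487/192 + 0.870513/7 + 0.139211*0.0625 = 0.133083 GPa^-1
Ex = 7.51 GPa

7.51 GPa


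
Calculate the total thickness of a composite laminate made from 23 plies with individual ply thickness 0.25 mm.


h = n * t_ply = 23 * 0.25 = 5.75 mm

5.75 mm


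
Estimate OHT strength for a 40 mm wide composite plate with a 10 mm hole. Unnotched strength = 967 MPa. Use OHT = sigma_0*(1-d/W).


OHT = sigma_0*(1-d/W) = 967*(1-10/40) = 725.3 MPa

725.3 MPa


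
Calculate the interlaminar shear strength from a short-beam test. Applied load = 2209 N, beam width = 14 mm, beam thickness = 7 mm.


ILSS = 3F/(4bh) = 3*2209/(4*14*7) = 16.91 MPa

16.91 MPa


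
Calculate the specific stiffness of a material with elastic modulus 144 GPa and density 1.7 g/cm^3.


Specific stiffness = E/rho = 144/1.7 = 84.7 GPa/(g/cm^3)

84.7 GPa/(g/cm^3)


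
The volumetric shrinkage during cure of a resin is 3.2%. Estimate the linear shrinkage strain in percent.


Linear shrinkage ≈ vol_shrink/3 = 3.2/3 = 1.067%

1.067%


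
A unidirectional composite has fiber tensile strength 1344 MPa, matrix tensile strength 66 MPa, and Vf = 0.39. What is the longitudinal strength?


sigma_1 = sigma_f*Vf + sigma_m*(1-Vf) = 1344*0.39 + 66*0.61 = 564.4 MPa

564.4 MPa


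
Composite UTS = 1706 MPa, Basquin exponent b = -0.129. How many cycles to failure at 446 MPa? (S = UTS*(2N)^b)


N = 0.5 * (S/UTS)^(1/b) = 0.5 * (446/1706)^(1/-0.129) = 16428.2560 cycles

16428.2560 cycles


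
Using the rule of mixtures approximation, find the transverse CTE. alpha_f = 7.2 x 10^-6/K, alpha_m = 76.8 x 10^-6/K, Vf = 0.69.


alpha_2 = alpha_f*Vf + alpha_m*(1-Vf) = 7.2*0.69 + 76.8*0.31 = 28.8 x 10^-6/K

28.8 x 10^-6/K


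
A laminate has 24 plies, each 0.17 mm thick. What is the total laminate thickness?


h = n * t_ply = 24 * 0.17 = 4.08 mm

4.08 mm


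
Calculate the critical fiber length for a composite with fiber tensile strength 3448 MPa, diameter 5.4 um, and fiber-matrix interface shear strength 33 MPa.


Lc = sigma_f * d / (2 * tau_i) = 3448 * 5.4 / (2 * 33) = 282.1 um

282.1 um


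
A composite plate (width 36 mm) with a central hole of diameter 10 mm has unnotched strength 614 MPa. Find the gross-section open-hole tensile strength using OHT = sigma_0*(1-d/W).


OHT = sigma_0*(1-d/W) = 614*(1-10/36) = 443.4 MPa

443.4 MPa


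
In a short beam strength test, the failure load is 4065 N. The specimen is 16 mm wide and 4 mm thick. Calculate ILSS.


ILSS = 3F/(4bh) = 3*4065/(4*16*4) = 47.64 MPa

47.64 MPa


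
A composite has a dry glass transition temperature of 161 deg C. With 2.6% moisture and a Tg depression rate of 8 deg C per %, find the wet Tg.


Tg_wet = Tg_dry - k*moisture = 161 - 8*2.6 = 140.2 deg C

140.2 deg C


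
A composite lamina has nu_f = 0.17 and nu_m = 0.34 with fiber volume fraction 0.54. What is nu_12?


nu_12 = nu_f*Vf + nu_m*(1-Vf) = 0.17*0.54 + 0.34*0.46 = 0.2482

0.2482


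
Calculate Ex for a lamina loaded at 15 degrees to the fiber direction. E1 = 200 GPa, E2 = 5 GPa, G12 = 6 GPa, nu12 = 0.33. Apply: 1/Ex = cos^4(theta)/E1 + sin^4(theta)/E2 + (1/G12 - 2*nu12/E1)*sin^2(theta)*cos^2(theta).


cos^4(15) = 0.870513, sin^4(15) = 0.004487, sin^2(15)*cos^2(15) = 0.0625
1/G12 - 2*nu12/E1 = 1/6 - 2*0.33/200 = 0.163367 GPa^-1
1/Ex = 0.870513/200 + 0.004487/5 + 0.163367*0.0625 = 0.0154604 GPa^-1
Ex = 64.68 GPa

64.68 GPa


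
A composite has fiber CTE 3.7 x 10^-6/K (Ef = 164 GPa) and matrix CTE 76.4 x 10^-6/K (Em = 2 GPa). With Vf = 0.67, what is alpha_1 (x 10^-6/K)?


E1 = Ef*Vf + Em*(1-Vf) = 110.54
alpha_1 = (alpha_f*Ef*Vf + alpha_m*Em*(1-Vf))/E1 = 4.13 x 10^-6/K

4.13 x 10^-6/K


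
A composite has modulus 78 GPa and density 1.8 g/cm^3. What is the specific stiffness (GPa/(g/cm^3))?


Specific stiffness = E/rho = 78/1.8 = 43.3 GPa/(g/cm^3)

43.3 GPa/(g/cm^3)


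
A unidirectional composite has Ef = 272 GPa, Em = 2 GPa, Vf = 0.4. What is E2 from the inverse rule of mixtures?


1/E2 = Vf/Ef + (1-Vf)/Em = 0.4/272 + 0.6/2
E2 = 3.32 GPa

3.32 GPa


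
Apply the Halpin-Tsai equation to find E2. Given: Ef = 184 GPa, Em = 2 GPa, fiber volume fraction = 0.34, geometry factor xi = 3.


eta = (Ef/Em - 1)/(Ef/Em + xi) = (92.0 - 1)/(92.0 + 3) = 0.9579
E2 = Em*(1+xi*eta*Vf)/(1-eta*Vf) = 5.86 GPa

5.86 GPa


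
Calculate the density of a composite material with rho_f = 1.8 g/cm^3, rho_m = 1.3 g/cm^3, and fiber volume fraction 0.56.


rho_c = rho_f*Vf + rho_m*(1-Vf) = 1.8*0.56 + 1.3*0.44 = 1.58 g/cm^3

1.58 g/cm^3


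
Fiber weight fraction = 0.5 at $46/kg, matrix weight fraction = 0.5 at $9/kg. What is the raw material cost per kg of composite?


Cost = cost_f*Wf + cost_m*Wm = 46*0.5 + 9*0.5 = $27.5/kg

$27.5/kg


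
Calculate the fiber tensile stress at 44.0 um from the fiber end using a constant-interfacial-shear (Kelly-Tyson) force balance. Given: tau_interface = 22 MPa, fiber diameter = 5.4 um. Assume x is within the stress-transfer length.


Force balance: sigma_f * (pi*d^2/4) = tau * (pi*d) * x  ->  sigma_f = 4 * tau * x / d
sigma_f = 4 * 22 * 44.0 / 5.4 = 717.0 MPa

717.0 MPa


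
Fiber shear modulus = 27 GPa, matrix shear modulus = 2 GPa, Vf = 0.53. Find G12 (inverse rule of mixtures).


1/G12 = Vf/Gf + (1-Vf)/Gm = 0.53/27 + 0.47/2
G12 = 3.93 GPa

3.93 GPa


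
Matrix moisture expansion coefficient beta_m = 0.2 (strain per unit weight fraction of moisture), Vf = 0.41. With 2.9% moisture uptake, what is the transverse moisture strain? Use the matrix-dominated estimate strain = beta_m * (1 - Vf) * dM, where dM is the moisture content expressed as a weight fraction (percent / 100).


dM = 2.9/100 = 0.029
strain = beta_m * (1-Vf) * dM = 0.2 * 0.59 * 0.029 = 0.003422

0.003422


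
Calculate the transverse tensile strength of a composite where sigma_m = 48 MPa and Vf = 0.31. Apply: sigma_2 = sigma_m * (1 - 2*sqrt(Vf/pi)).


factor = 1 - 2*sqrt(0.31/pi) = 0.3717
sigma_2 = 48 * 0.3717 = 17.84 MPa

17.84 MPa


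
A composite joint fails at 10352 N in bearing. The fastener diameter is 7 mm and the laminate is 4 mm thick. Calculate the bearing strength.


sigma_br = F/(d*h) = 10352/(7*4) = 369.7 MPa

369.7 MPa


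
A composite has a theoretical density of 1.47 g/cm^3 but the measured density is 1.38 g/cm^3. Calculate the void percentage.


Void% = (rho_theo - rho_actual)/rho_theo * 100 = (1.47 - 1.38)/1.47 * 100 = 6.12%

6.12%


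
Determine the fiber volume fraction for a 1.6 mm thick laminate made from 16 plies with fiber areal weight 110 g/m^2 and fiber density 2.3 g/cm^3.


Vf = n * FAW / (rho_f * h * 1000) = 16 * 110 / (2.3 * 1.6 * 1000) = 0.4783

0.4783


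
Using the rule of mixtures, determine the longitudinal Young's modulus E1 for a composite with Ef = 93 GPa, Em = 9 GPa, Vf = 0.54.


E1 = Ef*Vf + Em*(1-Vf) = 93*0.54 + 9*0.46 = 54.36 GPa

54.36 GPa


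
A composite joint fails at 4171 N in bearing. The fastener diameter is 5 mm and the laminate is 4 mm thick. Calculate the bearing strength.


sigma_br = F/(d*h) = 4171/(5*4) = 208.6 MPa

208.6 MPa


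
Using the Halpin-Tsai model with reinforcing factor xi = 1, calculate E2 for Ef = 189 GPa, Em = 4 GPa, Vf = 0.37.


eta = (Ef/Em - 1)/(Ef/Em + xi) = (47.25 - 1)/(47.25 + 1) = 0.9585
E2 = Em*(1+xi*eta*Vf)/(1-eta*Vf) = 8.4 GPa

8.4 GPa


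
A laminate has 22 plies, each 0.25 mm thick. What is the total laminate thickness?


h = n * t_ply = 22 * 0.25 = 5.5 mm

5.5 mm


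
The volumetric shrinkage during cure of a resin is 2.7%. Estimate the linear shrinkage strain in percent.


Linear shrinkage ≈ vol_shrink/3 = 2.7/3 = 0.9%

0.9%


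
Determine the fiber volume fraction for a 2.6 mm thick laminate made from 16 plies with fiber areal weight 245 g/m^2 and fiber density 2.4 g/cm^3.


Vf = n * FAW / (rho_f * h * 1000) = 16 * 245 / (2.4 * 2.6 * 1000) = 0.6282

0.6282


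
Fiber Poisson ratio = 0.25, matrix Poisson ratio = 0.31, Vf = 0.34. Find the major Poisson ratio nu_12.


nu_12 = nu_f*Vf + nu_m*(1-Vf) = 0.25*0.34 + 0.31*0.66 = 0.2896

0.2896


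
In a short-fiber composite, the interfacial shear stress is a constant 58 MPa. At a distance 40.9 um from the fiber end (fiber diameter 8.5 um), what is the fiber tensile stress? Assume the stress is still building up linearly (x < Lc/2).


Force balance: sigma_f * (pi*d^2/4) = tau * (pi*d) * x  ->  sigma_f = 4 * tau * x / d
sigma_f = 4 * 58 * 40.9 / 8.5 = 1116.3 MPa

1116.3 MPa


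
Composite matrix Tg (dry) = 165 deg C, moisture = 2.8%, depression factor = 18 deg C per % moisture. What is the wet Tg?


Tg_wet = Tg_dry - k*moisture = 165 - 18*2.8 = 114.6 deg C

114.6 deg C


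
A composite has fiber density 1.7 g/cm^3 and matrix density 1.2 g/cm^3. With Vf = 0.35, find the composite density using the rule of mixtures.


rho_c = rho_f*Vf + rho_m*(1-Vf) = 1.7*0.35 + 1.2*0.65 = 1.375 g/cm^3

1.375 g/cm^3


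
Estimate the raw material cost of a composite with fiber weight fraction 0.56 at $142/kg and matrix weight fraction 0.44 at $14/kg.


Cost = cost_f*Wf + cost_m*Wm = 142*0.56 + 14*0.44 = $85.68/kg

$85.68/kg


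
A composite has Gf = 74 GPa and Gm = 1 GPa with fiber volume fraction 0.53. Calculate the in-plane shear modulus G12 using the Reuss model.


1/G12 = Vf/Gf + (1-Vf)/Gm = 0.53/74 + 0.47/1
G12 = 2.1 GPa

2.1 GPa


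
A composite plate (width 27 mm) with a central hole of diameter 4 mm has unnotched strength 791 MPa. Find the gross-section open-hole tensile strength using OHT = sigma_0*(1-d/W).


OHT = sigma_0*(1-d/W) = 791*(1-4/27) = 673.8 MPa

673.8 MPa


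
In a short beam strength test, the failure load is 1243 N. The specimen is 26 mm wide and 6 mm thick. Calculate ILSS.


ILSS = 3F/(4bh) = 3*1243/(4*26*6) = 5.98 MPa

5.98 MPa


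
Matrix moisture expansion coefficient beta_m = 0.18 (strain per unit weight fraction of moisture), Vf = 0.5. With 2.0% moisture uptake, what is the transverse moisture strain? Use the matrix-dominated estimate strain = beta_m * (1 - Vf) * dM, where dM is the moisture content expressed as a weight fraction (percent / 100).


dM = 2.0/100 = 0.02
strain = beta_m * (1-Vf) * dM = 0.18 * 0.5 * 0.02 = 0.0018

0.0018


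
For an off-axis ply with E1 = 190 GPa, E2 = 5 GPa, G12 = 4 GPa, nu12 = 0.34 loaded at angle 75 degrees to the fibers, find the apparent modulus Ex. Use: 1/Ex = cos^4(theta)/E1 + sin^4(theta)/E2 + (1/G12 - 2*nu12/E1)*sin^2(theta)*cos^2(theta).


cos^4(75) = 0.004487, sin^4(75) = 0.870513, sin^2(75)*cos^2(75) = 0.0625
1/G12 - 2*nu12/E1 = 1/4 - 2*0.34/190 = 0.246421 GPa^-1
1/Ex = 0.004487/190 + 0.870513/5 + 0.246421*0.0625 = 0.1895275 GPa^-1
Ex = 5.28 GPa

5.28 GPa


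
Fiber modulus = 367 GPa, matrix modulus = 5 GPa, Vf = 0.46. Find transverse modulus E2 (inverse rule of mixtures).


1/E2 = Vf/Ef + (1-Vf)/Em = 0.46/367 + 0.54/5
E2 = 9.15 GPa

9.15 GPa


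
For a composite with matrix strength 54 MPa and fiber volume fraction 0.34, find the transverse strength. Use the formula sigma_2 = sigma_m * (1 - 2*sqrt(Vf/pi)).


factor = 1 - 2*sqrt(0.34/pi) = 0.342
sigma_2 = 54 * 0.342 = 18.47 MPa

18.47 MPa


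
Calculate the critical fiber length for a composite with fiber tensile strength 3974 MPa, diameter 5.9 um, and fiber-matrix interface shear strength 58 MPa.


Lc = sigma_f * d / (2 * tau_i) = 3974 * 5.9 / (2 * 58) = 202.1 um

202.1 um


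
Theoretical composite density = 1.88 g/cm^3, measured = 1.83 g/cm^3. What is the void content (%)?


Void% = (rho_theo - rho_actual)/rho_theo * 100 = (1.88 - 1.83)/1.88 * 100 = 2.66%

2.66%


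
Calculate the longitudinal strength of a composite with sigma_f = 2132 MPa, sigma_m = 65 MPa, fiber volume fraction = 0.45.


sigma_1 = sigma_f*Vf + sigma_m*(1-Vf) = 2132*0.45 + 65*0.55 = 995.2 MPa

995.2 MPa


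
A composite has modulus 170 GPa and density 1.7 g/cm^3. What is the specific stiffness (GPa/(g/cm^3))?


Specific stiffness = E/rho = 170/1.7 = 100.0 GPa/(g/cm^3)

100.0 GPa/(g/cm^3)


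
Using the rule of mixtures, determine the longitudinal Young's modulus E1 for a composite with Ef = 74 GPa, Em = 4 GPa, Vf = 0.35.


E1 = Ef*Vf + Em*(1-Vf) = 74*0.35 + 4*0.65 = 28.5 GPa

28.5 GPa


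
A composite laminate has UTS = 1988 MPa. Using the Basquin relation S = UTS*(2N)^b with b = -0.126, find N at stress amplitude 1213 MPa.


N = 0.5 * (S/UTS)^(1/b) = 0.5 * (1213/1988)^(1/-0.126) = 25.2227 cycles

25.2227 cycles


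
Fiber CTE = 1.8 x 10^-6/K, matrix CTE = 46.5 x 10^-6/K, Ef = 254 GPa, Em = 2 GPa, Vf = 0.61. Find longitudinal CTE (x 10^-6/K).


E1 = Ef*Vf + Em*(1-Vf) = 155.72
alpha_1 = (alpha_f*Ef*Vf + alpha_m*Em*(1-Vf))/E1 = 2.02 x 10^-6/K

2.02 x 10^-6/K


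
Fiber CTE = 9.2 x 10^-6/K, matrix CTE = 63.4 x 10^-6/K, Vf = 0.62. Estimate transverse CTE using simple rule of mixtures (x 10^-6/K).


alpha_2 = alpha_f*Vf + alpha_m*(1-Vf) = 9.2*0.62 + 63.4*0.38 = 29.8 x 10^-6/K

29.8 x 10^-6/K


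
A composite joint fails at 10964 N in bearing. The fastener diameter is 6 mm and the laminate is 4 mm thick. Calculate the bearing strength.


sigma_br = F/(d*h) = 10964/(6*4) = 456.8 MPa

456.8 MPa


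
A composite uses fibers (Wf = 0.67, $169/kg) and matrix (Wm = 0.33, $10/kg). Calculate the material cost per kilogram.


Cost = cost_f*Wf + cost_m*Wm = 169*0.67 + 10*0.33 = $116.53/kg

$116.53/kg


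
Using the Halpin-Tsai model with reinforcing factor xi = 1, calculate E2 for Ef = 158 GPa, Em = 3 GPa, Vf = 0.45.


eta = (Ef/Em - 1)/(Ef/Em + xi) = (52.6667 - 1)/(52.6667 + 1) = 0.9627
E2 = Em*(1+xi*eta*Vf)/(1-eta*Vf) = 7.59 GPa

7.59 GPa


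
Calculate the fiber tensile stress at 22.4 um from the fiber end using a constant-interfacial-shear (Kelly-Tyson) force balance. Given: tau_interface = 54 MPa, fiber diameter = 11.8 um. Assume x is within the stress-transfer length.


Force balance: sigma_f * (pi*d^2/4) = tau * (pi*d) * x  ->  sigma_f = 4 * tau * x / d
sigma_f = 4 * 54 * 22.4 / 11.8 = 410.0 MPa

410.0 MPa


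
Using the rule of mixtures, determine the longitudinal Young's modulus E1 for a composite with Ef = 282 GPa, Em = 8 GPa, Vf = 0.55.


E1 = Ef*Vf + Em*(1-Vf) = 282*0.55 + 8*0.45 = 158.7 GPa

158.7 GPa


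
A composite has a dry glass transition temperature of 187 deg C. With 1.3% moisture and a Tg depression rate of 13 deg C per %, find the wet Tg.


Tg_wet = Tg_dry - k*moisture = 187 - 13*1.3 = 170.1 deg C

170.1 deg C


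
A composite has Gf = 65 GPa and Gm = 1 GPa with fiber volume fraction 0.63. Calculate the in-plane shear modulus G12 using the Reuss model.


1/G12 = Vf/Gf + (1-Vf)/Gm = 0.63/65 + 0.37/1
G12 = 2.63 GPa

2.63 GPa


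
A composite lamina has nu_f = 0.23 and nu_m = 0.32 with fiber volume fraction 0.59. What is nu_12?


nu_12 = nu_f*Vf + nu_m*(1-Vf) = 0.23*0.59 + 0.32*0.41 = 0.2669

0.2669


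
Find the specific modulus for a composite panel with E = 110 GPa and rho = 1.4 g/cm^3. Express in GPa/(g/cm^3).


Specific stiffness = E/rho = 110/1.4 = 78.6 GPa/(g/cm^3)

78.6 GPa/(g/cm^3)


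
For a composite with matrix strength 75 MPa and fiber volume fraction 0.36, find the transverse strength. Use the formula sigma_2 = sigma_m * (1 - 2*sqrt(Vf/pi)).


factor = 1 - 2*sqrt(0.36/pi) = 0.323
sigma_2 = 75 * 0.323 = 24.22 MPa

24.22 MPa


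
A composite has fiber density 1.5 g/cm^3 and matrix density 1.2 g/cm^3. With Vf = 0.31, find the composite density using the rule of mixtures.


rho_c = rho_f*Vf + rho_m*(1-Vf) = 1.5*0.31 + 1.2*0.69 = 1.293 g/cm^3

1.293 g/cm^3


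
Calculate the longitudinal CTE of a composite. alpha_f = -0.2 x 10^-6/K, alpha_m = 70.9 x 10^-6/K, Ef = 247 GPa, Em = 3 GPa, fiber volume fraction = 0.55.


E1 = Ef*Vf + Em*(1-Vf) = 137.2
alpha_1 = (alpha_f*Ef*Vf + alpha_m*Em*(1-Vf))/E1 = 0.5 x 10^-6/K

0.5 x 10^-6/K


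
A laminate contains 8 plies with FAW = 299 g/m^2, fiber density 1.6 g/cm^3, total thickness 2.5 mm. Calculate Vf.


Vf = n * FAW / (rho_f * h * 1000) = 8 * 299 / (1.6 * 2.5 * 1000) = 0.598

0.598


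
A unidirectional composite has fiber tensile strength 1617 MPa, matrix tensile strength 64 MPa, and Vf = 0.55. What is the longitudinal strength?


sigma_1 = sigma_f*Vf + sigma_m*(1-Vf) = 1617*0.55 + 64*0.45 = 918.2 MPa

918.2 MPa


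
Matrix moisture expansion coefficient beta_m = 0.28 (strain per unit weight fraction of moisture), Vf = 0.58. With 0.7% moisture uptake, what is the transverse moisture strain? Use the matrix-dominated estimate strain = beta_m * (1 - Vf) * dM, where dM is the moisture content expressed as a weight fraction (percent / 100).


dM = 0.7/100 = 0.007
strain = beta_m * (1-Vf) * dM = 0.28 * 0.42 * 0.007 = 0.0008232

0.0008232


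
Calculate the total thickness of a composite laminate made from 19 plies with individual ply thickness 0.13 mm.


h = n * t_ply = 19 * 0.13 = 2.47 mm

2.47 mm


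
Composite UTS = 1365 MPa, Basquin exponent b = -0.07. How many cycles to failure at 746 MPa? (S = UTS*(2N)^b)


N = 0.5 * (S/UTS)^(1/b) = 0.5 * (746/1365)^(1/-0.07) = 2801.9037 cycles

2801.9037 cycles


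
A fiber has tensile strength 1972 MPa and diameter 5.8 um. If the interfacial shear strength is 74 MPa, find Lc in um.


Lc = sigma_f * d / (2 * tau_i) = 1972 * 5.8 / (2 * 74) = 77.3 um

77.3 um


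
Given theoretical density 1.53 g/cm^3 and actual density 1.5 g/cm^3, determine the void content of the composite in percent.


Void% = (rho_theo - rho_actual)/rho_theo * 100 = (1.53 - 1.5)/1.53 * 100 = 1.96%

1.96%


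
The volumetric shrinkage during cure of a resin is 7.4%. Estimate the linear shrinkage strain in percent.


Linear shrinkage ≈ vol_shrink/3 = 7.4/3 = 2.467%

2.467%


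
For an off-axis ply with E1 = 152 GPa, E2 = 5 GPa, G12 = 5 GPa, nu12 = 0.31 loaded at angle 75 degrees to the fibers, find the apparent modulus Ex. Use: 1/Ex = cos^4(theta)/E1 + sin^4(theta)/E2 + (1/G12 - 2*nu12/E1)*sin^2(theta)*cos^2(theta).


cos^4(75) = 0.004487, sin^4(75) = 0.870513, sin^2(75)*cos^2(75) = 0.0625
1/G12 - 2*nu12/E1 = 1/5 - 2*0.31/152 = 0.195921 GPa^-1
1/Ex = 0.004487/152 + 0.870513/5 + 0.195921*0.0625 = 0.1863771 GPa^-1
Ex = 5.37 GPa

5.37 GPa


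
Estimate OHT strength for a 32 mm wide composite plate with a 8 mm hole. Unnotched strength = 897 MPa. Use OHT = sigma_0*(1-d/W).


OHT = sigma_0*(1-d/W) = 897*(1-8/32) = 672.8 MPa

672.8 MPa


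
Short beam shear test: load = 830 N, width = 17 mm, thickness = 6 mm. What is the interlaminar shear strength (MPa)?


ILSS = 3F/(4bh) = 3*830/(4*17*6) = 6.1 MPa

6.1 MPa


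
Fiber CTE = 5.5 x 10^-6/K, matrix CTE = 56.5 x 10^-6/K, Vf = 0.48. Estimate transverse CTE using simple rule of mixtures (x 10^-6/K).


alpha_2 = alpha_f*Vf + alpha_m*(1-Vf) = 5.5*0.48 + 56.5*0.52 = 32.0 x 10^-6/K

32.0 x 10^-6/K


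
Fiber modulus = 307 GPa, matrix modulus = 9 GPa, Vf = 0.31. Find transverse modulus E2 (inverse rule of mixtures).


1/E2 = Vf/Ef + (1-Vf)/Em = 0.31/307 + 0.69/9
E2 = 12.87 GPa

12.87 GPa


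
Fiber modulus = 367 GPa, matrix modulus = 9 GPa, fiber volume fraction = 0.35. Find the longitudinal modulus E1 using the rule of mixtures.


E1 = Ef*Vf + Em*(1-Vf) = 367*0.35 + 9*0.65 = 134.3 GPa

134.3 GPa


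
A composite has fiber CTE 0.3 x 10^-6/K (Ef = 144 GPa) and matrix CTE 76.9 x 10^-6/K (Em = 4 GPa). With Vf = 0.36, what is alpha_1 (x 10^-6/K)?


E1 = Ef*Vf + Em*(1-Vf) = 54.4
alpha_1 = (alpha_f*Ef*Vf + alpha_m*Em*(1-Vf))/E1 = 3.9 x 10^-6/K

3.9 x 10^-6/K


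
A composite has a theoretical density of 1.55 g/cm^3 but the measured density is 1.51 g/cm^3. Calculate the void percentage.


Void% = (rho_theo - rho_actual)/rho_theo * 100 = (1.55 - 1.51)/1.55 * 100 = 2.58%

2.58%


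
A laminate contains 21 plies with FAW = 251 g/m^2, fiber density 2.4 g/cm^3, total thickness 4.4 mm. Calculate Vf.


Vf = n * FAW / (rho_f * h * 1000) = 21 * 251 / (2.4 * 4.4 * 1000) = 0.4991

0.4991


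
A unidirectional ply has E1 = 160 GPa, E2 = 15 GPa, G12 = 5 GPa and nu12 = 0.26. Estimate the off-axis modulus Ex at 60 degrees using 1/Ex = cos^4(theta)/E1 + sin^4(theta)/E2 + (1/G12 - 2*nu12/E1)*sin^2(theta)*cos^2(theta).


cos^4(60) = 0.0625, sin^4(60) = 0.5625, sin^2(60)*cos^2(60) = 0.1875
1/G12 - 2*nu12/E1 = 1/5 - 2*0.26/160 = 0.19675 GPa^-1
1/Ex = 0.0625/160 + 0.5625/15 + 0.19675*0.1875 = 0.0747813 GPa^-1
Ex = 13.37 GPa

13.37 GPa


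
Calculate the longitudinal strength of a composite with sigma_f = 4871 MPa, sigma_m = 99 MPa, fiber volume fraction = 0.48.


sigma_1 = sigma_f*Vf + sigma_m*(1-Vf) = 4871*0.48 + 99*0.52 = 2389.6 MPa

2389.6 MPa


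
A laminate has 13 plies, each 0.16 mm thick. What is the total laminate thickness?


h = n * t_ply = 13 * 0.16 = 2.08 mm

2.08 mm


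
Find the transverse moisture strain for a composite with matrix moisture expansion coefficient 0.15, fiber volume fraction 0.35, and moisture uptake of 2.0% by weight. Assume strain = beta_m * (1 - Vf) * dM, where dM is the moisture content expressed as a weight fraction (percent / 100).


dM = 2.0/100 = 0.02
strain = beta_m * (1-Vf) * dM = 0.15 * 0.65 * 0.02 = 0.00195

0.00195


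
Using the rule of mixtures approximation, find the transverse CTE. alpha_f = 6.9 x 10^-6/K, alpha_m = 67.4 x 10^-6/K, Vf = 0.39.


alpha_2 = alpha_f*Vf + alpha_m*(1-Vf) = 6.9*0.39 + 67.4*0.61 = 43.8 x 10^-6/K

43.8 x 10^-6/K


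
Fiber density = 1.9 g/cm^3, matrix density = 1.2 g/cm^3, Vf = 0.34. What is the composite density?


rho_c = rho_f*Vf + rho_m*(1-Vf) = 1.9*0.34 + 1.2*0.66 = 1.438 g/cm^3

1.438 g/cm^3


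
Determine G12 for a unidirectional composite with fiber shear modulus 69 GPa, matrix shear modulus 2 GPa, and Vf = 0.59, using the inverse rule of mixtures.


1/G12 = Vf/Gf + (1-Vf)/Gm = 0.59/69 + 0.41/2
G12 = 4.68 GPa

4.68 GPa


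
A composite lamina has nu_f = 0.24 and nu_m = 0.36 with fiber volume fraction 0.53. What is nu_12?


nu_12 = nu_f*Vf + nu_m*(1-Vf) = 0.24*0.53 + 0.36*0.47 = 0.2964

0.2964


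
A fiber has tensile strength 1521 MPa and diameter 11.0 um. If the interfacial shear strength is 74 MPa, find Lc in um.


Lc = sigma_f * d / (2 * tau_i) = 1521 * 11.0 / (2 * 74) = 113.0 um

113.0 um


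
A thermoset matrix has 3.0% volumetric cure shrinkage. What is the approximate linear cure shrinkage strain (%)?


Linear shrinkage ≈ vol_shrink/3 = 3.0/3 = 1.0%

1.0%


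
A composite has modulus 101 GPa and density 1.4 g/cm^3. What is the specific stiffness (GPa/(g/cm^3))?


Specific stiffness = E/rho = 101/1.4 = 72.1 GPa/(g/cm^3)

72.1 GPa/(g/cm^3)


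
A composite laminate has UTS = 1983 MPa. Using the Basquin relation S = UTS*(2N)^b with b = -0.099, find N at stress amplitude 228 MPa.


N = 0.5 * (S/UTS)^(1/b) = 0.5 * (228/1983)^(1/-0.099) = 1.5408e+09 cycles

1.5408e+09 cycles


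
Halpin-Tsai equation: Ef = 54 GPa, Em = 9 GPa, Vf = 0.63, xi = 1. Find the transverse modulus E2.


eta = (Ef/Em - 1)/(Ef/Em + xi) = (6.0 - 1)/(6.0 + 1) = 0.7143
E2 = Em*(1+xi*eta*Vf)/(1-eta*Vf) = 23.73 GPa

23.73 GPa


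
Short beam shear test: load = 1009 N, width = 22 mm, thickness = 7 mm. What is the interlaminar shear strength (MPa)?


ILSS = 3F/(4bh) = 3*1009/(4*22*7) = 4.91 MPa

4.91 MPa


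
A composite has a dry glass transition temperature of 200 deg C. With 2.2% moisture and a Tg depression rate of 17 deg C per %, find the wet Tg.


Tg_wet = Tg_dry - k*moisture = 200 - 17*2.2 = 162.6 deg C

162.6 deg C


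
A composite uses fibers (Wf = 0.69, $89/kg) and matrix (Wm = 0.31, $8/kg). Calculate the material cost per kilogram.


Cost = cost_f*Wf + cost_m*Wm = 89*0.69 + 8*0.31 = $63.89/kg

$63.89/kg


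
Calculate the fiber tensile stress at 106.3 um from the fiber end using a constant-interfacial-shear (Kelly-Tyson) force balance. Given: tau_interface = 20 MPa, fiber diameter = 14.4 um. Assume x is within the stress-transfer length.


Force balance: sigma_f * (pi*d^2/4) = tau * (pi*d) * x  ->  sigma_f = 4 * tau * x / d
sigma_f = 4 * 20 * 106.3 / 14.4 = 590.6 MPa

590.6 MPa


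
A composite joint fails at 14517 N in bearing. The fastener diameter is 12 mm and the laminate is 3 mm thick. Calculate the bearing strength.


sigma_br = F/(d*h) = 14517/(12*3) = 403.3 MPa

403.3 MPa


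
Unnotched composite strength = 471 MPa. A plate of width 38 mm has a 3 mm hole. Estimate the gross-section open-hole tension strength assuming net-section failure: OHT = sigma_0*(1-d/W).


OHT = sigma_0*(1-d/W) = 471*(1-3/38) = 433.8 MPa

433.8 MPa


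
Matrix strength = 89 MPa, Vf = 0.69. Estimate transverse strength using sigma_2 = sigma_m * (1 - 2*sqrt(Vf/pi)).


factor = 1 - 2*sqrt(0.69/pi) = 0.0627
sigma_2 = 89 * 0.0627 = 5.58 MPa

5.58 MPa


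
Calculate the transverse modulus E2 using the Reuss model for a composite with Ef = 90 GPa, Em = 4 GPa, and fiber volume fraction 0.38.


1/E2 = Vf/Ef + (1-Vf)/Em = 0.38/90 + 0.62/4
E2 = 6.28 GPa

6.28 GPa


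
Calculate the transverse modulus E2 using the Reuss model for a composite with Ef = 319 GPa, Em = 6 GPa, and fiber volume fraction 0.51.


1/E2 = Vf/Ef + (1-Vf)/Em = 0.51/319 + 0.49/6
E2 = 12.01 GPa

12.01 GPa


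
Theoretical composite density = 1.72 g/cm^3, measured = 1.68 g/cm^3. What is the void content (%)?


Void% = (rho_theo - rho_actual)/rho_theo * 100 = (1.72 - 1.68)/1.72 * 100 = 2.33%

2.33%


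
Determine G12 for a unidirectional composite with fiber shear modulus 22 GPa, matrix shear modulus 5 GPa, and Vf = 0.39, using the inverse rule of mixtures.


1/G12 = Vf/Gf + (1-Vf)/Gm = 0.39/22 + 0.61/5
G12 = 7.16 GPa

7.16 GPa
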